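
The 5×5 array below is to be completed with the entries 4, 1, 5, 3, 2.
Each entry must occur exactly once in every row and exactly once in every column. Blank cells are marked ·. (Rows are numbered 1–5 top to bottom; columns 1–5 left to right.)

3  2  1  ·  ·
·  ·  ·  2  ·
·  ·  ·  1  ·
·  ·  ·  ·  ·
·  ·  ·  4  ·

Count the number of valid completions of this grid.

56

Row 1, column 4: eliminating its row and column leaves {5}.
Row 1, column 5: eliminating its row and column leaves {4, 5}.
Row 2, column 1: eliminating its row and column leaves {4, 1, 5}.
Row 2, column 2: eliminating its row and column leaves {4, 1, 5, 3}.
Row 2, column 3: eliminating its row and column leaves {4, 5, 3}.
Row 2, column 5: eliminating its row and column leaves {4, 1, 5, 3}.
Row 3, column 1: eliminating its row and column leaves {4, 5, 2}.
Row 3, column 2: eliminating its row and column leaves {4, 5, 3}.
Row 3, column 3: eliminating its row and column leaves {4, 5, 3, 2}.
Row 3, column 5: eliminating its row and column leaves {4, 5, 3, 2}.
Row 4, column 1: eliminating its row and column leaves {4, 1, 5, 2}.
Row 4, column 2: eliminating its row and column leaves {4, 1, 5, 3}.
Row 4, column 3: eliminating its row and column leaves {4, 5, 3, 2}.
Row 4, column 4: eliminating its row and column leaves {5, 3}.
Row 4, column 5: eliminating its row and column leaves {4, 1, 5, 3, 2}.
Row 5, column 1: eliminating its row and column leaves {1, 5, 2}.
Row 5, column 2: eliminating its row and column leaves {1, 5, 3}.
Row 5, column 3: eliminating its row and column leaves {5, 3, 2}.
Row 5, column 5: eliminating its row and column leaves {1, 5, 3, 2}.
Enumerating the assignments across these blanks that avoid any row or column repeat gives 56 completions.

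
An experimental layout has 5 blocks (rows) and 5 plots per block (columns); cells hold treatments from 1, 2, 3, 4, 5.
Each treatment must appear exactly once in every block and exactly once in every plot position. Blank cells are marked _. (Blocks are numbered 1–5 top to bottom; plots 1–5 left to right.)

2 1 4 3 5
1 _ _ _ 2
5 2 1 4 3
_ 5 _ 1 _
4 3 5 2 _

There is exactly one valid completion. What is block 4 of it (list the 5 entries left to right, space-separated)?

3 5 2 1 4

Block 4, plot 1: block 4 has {1, 5} and plot 1 has {1, 2, 4, 5}, leaving only 3.
Block 4, plot 3: block 4 has {1, 3, 5} and plot 3 has {1, 4, 5}, leaving only 2.
Block 4, plot 5: block 4 has {1, 2, 3, 5} and plot 5 has {2, 3, 5}, leaving only 4.
So block 4 reads: 3 5 2 1 4.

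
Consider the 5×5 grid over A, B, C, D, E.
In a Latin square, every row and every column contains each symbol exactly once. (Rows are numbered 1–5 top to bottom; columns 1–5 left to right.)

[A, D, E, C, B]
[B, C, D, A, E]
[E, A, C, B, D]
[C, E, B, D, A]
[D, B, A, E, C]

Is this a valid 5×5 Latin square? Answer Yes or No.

Yes

Each row is a permutation of the 5 symbols, and so is each column.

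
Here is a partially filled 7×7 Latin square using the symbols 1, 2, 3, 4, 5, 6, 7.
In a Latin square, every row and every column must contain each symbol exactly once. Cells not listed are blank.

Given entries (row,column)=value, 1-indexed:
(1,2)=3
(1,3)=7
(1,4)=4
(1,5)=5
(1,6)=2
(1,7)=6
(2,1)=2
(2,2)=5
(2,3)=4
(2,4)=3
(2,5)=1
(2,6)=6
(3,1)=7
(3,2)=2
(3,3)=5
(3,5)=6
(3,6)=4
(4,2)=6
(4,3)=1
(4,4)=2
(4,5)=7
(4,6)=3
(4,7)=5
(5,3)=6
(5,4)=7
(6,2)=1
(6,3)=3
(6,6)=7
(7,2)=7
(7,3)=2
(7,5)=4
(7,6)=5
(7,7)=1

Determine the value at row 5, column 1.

5

Row 1, column 1: row 1 has {2, 3, 4, 5, 6, 7} and column 1 has {2, 7}, leaving only 1.
Row 2, column 7: row 2 has {1, 2, 3, 4, 5, 6} and column 7 has {1, 5, 6}, leaving only 7.
Row 3, column 4: row 3 has {2, 4, 5, 6, 7} and column 4 has {2, 3, 4, 7}, leaving only 1.
Row 3, column 7: row 3 has {1, 2, 4, 5, 6, 7} and column 7 has {1, 5, 6, 7}, leaving only 3.
Row 4, column 1: row 4 has {1, 2, 3, 5, 6, 7} and column 1 has {1, 2, 7}, leaving only 4.
Row 5, column 2: row 5 has {6, 7} and column 2 has {1, 2, 3, 5, 6, 7}, leaving only 4.
Row 5, column 6: row 5 has {4, 6, 7} and column 6 has {2, 3, 4, 5, 6, 7}, leaving only 1.
Row 5, column 7: row 5 has {1, 4, 6, 7} and column 7 has {1, 3, 5, 6, 7}, leaving only 2.
Row 5, column 5: row 5 has {1, 2, 4, 6, 7} and column 5 has {1, 4, 5, 6, 7}, leaving only 3.
Row 5 already has {1, 2, 3, 4, 6, 7} and column 1 already has {1, 2, 4, 7}, so row 5, column 1 must be 5.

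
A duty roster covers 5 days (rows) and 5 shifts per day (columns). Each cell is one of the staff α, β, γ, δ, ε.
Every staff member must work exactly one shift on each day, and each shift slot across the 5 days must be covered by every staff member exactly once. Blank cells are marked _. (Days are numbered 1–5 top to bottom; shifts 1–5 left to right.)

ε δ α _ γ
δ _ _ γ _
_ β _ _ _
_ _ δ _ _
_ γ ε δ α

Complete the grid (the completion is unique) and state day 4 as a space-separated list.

γ ε δ α β

Day 1, shift 4: day 1 has {α, γ, δ, ε} and shift 4 has {γ, δ}, leaving only β.
Day 2, shift 3: day 2 has {γ, δ} and shift 3 has {α, δ, ε}, leaving only β.
Day 2, shift 5: day 2 has {β, γ, δ} and shift 5 has {α, γ}, leaving only ε.
Day 4, shift 5: day 4 has {δ} and shift 5 has {α, γ, ε}, leaving only β.
Day 2, shift 2: day 2 has {β, γ, δ, ε} and shift 2 has {β, γ, δ}, leaving only α.
Day 4, shift 2: day 4 has {β, δ} and shift 2 has {α, β, γ, δ}, leaving only ε.
Day 4, shift 4: day 4 has {β, δ, ε} and shift 4 has {β, γ, δ}, leaving only α.
Day 4, shift 1: day 4 has {α, β, δ, ε} and shift 1 has {δ, ε}, leaving only γ.
So day 4 reads: γ ε δ α β.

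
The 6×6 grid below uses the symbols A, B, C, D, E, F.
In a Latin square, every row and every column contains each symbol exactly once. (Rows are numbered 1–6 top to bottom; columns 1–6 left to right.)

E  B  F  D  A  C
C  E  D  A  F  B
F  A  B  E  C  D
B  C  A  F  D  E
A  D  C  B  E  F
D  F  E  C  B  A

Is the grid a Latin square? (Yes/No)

Yes

Each row is a permutation of the 6 symbols, and so is each column.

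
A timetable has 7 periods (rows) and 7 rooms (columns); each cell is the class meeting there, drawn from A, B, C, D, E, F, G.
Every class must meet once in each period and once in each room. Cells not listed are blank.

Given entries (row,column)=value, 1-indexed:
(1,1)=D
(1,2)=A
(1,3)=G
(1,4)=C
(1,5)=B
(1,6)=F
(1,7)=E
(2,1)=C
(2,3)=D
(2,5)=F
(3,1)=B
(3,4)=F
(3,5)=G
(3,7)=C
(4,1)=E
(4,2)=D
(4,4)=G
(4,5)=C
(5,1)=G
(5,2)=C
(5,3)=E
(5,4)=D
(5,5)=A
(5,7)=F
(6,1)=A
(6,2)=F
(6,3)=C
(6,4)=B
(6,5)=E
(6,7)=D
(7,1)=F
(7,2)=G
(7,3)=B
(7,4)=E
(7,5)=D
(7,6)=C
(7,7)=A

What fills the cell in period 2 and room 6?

E

Period 2, room 4: period 2 has {C, D, F} and room 4 has {B, C, D, E, F, G}, leaving only A.
Period 3, room 2: period 3 has {B, C, F, G} and room 2 has {A, C, D, F, G}, leaving only E.
Period 2, room 2: period 2 has {A, C, D, F} and room 2 has {A, C, D, E, F, G}, leaving only B.
Period 2, room 7: period 2 has {A, B, C, D, F} and room 7 has {A, C, D, E, F}, leaving only G.
Period 2 already has {A, B, C, D, F, G} and room 6 already has {C, F}, so period 2, room 6 must be E.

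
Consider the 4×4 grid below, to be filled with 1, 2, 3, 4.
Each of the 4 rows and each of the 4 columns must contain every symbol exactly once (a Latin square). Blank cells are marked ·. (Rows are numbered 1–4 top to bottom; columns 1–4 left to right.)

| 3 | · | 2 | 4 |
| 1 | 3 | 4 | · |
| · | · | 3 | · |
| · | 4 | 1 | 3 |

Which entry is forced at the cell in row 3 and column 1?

4

Row 1, column 2: row 1 has {2, 3, 4} and column 2 has {3, 4}, leaving only 1.
Row 2, column 4: row 2 has {1, 3, 4} and column 4 has {3, 4}, leaving only 2.
Row 3, column 2: row 3 has {3} and column 2 has {1, 3, 4}, leaving only 2.
Row 3 already has {2, 3} and column 1 already has {1, 3}, so row 3, column 1 must be 4.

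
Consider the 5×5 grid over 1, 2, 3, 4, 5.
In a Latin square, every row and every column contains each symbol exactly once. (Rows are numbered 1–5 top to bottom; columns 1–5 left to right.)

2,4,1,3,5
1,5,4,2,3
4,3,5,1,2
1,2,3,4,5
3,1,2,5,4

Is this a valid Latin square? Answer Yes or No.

Every row is a permutation, but column 5 contains 5 twice (at rows 1 and 4).

No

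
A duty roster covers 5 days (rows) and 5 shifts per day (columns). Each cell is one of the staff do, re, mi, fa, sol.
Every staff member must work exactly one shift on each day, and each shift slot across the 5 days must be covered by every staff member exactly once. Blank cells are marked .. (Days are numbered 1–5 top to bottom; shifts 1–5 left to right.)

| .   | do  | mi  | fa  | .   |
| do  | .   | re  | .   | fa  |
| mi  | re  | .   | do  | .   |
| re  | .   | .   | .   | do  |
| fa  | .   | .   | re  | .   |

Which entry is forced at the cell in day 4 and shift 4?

mi

Day 1, shift 1: day 1 has {do, mi, fa} and shift 1 has {do, re, mi, fa}, leaving only sol.
Day 1, shift 5: day 1 has {do, mi, fa, sol} and shift 5 has {do, fa}, leaving only re.
Day 3, shift 5: day 3 has {do, re, mi} and shift 5 has {do, re, fa}, leaving only sol.
Day 3, shift 3: day 3 has {do, re, mi, sol} and shift 3 has {re, mi}, leaving only fa.
Day 4, shift 3: day 4 has {do, re} and shift 3 has {re, mi, fa}, leaving only sol.
Day 4 already has {do, re, sol} and shift 4 already has {do, re, fa}, so day 4, shift 4 must be mi.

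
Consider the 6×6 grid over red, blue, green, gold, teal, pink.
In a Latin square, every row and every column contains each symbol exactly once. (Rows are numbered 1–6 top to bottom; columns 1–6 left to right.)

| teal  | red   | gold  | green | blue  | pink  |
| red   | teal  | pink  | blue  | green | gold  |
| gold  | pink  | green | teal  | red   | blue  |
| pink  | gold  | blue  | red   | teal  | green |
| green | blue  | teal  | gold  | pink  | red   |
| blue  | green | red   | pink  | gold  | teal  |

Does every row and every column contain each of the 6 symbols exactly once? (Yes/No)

Yes

Each row is a permutation of the 6 symbols, and so is each column.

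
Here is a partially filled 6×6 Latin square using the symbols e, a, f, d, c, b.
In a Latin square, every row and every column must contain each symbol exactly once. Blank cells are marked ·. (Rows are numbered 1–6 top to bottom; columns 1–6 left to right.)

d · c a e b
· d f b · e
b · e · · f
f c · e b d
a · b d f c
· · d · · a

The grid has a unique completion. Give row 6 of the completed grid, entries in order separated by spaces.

e b d f c a

Row 6, column 5: row 6 has {a, d} and column 5 has {e, f, b}, leaving only c.
Row 6, column 1: row 6 has {a, d, c} and column 1 has {a, f, d, b}, leaving only e.
Row 6, column 4: row 6 has {e, a, d, c} and column 4 has {e, a, d, b}, leaving only f.
Row 6, column 2: row 6 has {e, a, f, d, c} and column 2 has {d, c}, leaving only b.
So row 6 reads: e b d f c a.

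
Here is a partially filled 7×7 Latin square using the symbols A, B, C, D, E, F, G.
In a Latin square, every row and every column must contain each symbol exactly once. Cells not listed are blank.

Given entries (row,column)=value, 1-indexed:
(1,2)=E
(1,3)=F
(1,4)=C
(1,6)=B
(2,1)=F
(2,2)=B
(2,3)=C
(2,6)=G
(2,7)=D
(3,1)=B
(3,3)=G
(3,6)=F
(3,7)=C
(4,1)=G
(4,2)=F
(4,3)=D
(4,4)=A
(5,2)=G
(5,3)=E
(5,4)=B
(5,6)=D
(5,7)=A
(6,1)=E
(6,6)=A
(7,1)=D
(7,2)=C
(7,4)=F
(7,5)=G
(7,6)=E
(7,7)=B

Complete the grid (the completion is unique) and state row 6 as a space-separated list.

E D B G C A F

Row 6, column 2: row 6 has {A, E} and column 2 has {B, C, E, F, G}, leaving only D.
Row 6, column 3: row 6 has {A, D, E} and column 3 has {C, D, E, F, G}, leaving only B.
Row 6, column 4: row 6 has {A, B, D, E} and column 4 has {A, B, C, F}, leaving only G.
Row 6, column 7: row 6 has {A, B, D, E, G} and column 7 has {A, B, C, D}, leaving only F.
Row 6, column 5: row 6 has {A, B, D, E, F, G} and column 5 has {G}, leaving only C.
So row 6 reads: E D B G C A F.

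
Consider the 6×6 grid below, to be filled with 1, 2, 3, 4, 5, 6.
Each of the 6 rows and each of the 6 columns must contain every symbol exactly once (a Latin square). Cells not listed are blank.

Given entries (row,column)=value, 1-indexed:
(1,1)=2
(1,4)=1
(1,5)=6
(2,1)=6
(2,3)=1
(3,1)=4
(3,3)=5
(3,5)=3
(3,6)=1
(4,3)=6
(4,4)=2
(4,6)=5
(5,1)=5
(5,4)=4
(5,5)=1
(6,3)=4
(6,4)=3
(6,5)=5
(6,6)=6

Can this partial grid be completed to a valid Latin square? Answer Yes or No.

No

Row 1, column 3: row 1 has {1, 2, 6} and column 3 has {1, 4, 5, 6}, so it must be 3.
Row 1, column 6: row 1 has {1, 2, 3, 6} and column 6 has {1, 5, 6}, so it must be 4.
Row 1, column 2: row 1 has {1, 2, 3, 4, 6} and column 2 has {}, so it must be 5.
Row 2, column 4: row 2 has {1, 6} and column 4 has {1, 2, 3, 4}, so it must be 5.
Row 3, column 4: row 3 has {1, 3, 4, 5} and column 4 has {1, 2, 3, 4, 5}, so it must be 6.
Row 3, column 2: row 3 has {1, 3, 4, 5, 6} and column 2 has {5}, so it must be 2.
Row 4, column 5: row 4 has {2, 5, 6} and column 5 has {1, 3, 5, 6}, so it must be 4.
Row 2, column 5: row 2 has {1, 5, 6} and column 5 has {1, 3, 4, 5, 6}, so it must be 2.
Row 2, column 6: row 2 has {1, 2, 5, 6} and column 6 has {1, 4, 5, 6}, so it must be 3.
Row 2, column 2: row 2 has {1, 2, 3, 5, 6} and column 2 has {2, 5}, so it must be 4.
Row 5, column 3: row 5 has {1, 4, 5} and column 3 has {1, 3, 4, 5, 6}, so it must be 2.
Now row 5, column 6: row 5 together with column 6 already contain {1, 2, 3, 4, 5, 6} — every symbol — so nothing can go there. The grid has no valid completion.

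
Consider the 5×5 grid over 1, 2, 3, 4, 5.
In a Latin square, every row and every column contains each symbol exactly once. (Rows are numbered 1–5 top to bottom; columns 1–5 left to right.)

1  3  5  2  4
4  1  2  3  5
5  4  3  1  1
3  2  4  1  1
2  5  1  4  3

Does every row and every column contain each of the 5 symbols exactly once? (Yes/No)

No

Row 3 contains 1 twice (at columns 4 and 5); row 4 is also not a permutation.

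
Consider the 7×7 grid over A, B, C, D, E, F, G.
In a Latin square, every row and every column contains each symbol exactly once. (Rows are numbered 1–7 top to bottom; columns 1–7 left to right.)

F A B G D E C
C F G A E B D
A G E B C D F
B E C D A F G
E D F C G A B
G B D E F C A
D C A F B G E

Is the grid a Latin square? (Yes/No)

Yes

Each row is a permutation of the 7 symbols, and so is each column.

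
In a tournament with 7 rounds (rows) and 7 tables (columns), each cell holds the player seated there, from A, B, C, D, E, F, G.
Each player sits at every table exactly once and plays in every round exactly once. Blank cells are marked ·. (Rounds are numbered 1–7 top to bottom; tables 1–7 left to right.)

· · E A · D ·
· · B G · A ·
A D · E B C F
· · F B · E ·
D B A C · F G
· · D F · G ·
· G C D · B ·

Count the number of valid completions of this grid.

Round 1, table 1: eliminating its round and table leaves {B, C, F, G}.
Round 1, table 2: eliminating its round and table leaves {C, F}.
Round 1, table 5: eliminating its round and table leaves {C, F, G}.
Round 1, table 7: eliminating its round and table leaves {B, C}.
Round 2, table 1: eliminating its round and table leaves {C, E, F}.
Round 2, table 2: eliminating its round and table leaves {C, E, F}.
Round 2, table 5: eliminating its round and table leaves {C, D, E, F}.
Round 2, table 7: eliminating its round and table leaves {C, D, E}.
Round 3, table 3: eliminating its round and table leaves {G}.
Round 4, table 1: eliminating its round and table leaves {C, G}.
Round 4, table 2: eliminating its round and table leaves {A, C}.
Round 4, table 5: eliminating its round and table leaves {A, C, D, G}.
Round 4, table 7: eliminating its round and table leaves {A, C, D}.
Round 5, table 5: eliminating its round and table leaves {E}.
Round 6, table 1: eliminating its round and table leaves {B, C, E}.
Round 6, table 2: eliminating its round and table leaves {A, C, E}.
Round 6, table 5: eliminating its round and table leaves {A, C, E}.
Round 6, table 7: eliminating its round and table leaves {A, B, C, E}.
Round 7, table 1: eliminating its round and table leaves {E, F}.
Round 7, table 5: eliminating its round and table leaves {A, E, F}.
Round 7, table 7: eliminating its round and table leaves {A, E}.
Enumerating the assignments across these blanks that avoid any round or table repeat gives 11 completions.

11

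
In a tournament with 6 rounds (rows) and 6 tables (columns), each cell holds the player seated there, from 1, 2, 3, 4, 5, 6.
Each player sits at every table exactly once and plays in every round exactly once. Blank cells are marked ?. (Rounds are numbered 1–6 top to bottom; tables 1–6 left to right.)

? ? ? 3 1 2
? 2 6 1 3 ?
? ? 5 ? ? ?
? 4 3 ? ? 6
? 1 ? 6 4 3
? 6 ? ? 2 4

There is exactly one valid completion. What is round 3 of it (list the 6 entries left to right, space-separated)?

Round 3, table 2: round 3 has {5} and table 2 has {1, 2, 4, 6}, leaving only 3.
Round 3, table 5: round 3 has {3, 5} and table 5 has {1, 2, 3, 4}, leaving only 6.
Round 3, table 6: round 3 has {3, 5, 6} and table 6 has {2, 3, 4, 6}, leaving only 1.
Round 1, table 2: round 1 has {1, 2, 3} and table 2 has {1, 2, 3, 4, 6}, leaving only 5.
Round 1, table 3: round 1 has {1, 2, 3, 5} and table 3 has {3, 5, 6}, leaving only 4.
Round 1, table 1: round 1 has {1, 2, 3, 4, 5} and table 1 has {}, leaving only 6.
Round 2, table 6: round 2 has {1, 2, 3, 6} and table 6 has {1, 2, 3, 4, 6}, leaving only 5.
Round 2, table 1: round 2 has {1, 2, 3, 5, 6} and table 1 has {6}, leaving only 4.
Round 3, table 1: round 3 has {1, 3, 5, 6} and table 1 has {4, 6}, leaving only 2.
Round 3, table 4: round 3 has {1, 2, 3, 5, 6} and table 4 has {1, 3, 6}, leaving only 4.
So round 3 reads: 2 3 5 4 6 1.

2 3 5 4 6 1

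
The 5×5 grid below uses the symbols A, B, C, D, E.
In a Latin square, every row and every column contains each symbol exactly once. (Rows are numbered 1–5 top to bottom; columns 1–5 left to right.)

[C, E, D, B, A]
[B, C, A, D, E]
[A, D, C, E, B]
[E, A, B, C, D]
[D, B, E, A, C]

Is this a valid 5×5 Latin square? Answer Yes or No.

Each row is a permutation of the 5 symbols, and so is each column.

Yes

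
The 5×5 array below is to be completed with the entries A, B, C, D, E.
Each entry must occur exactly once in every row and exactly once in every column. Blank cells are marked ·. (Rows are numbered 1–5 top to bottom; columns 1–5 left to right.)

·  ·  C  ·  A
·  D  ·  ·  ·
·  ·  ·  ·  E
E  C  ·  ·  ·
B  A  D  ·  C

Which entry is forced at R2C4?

C

Row 1, column 1: row 1 has {A, C} and column 1 has {B, E}, leaving only D.
Row 2, column 5: row 2 has {D} and column 5 has {A, C, E}, leaving only B.
Row 3, column 2: row 3 has {E} and column 2 has {A, C, D}, leaving only B.
Row 1, column 2: row 1 has {A, C, D} and column 2 has {A, B, C, D}, leaving only E.
Row 1, column 4: row 1 has {A, C, D, E} and column 4 has {}, leaving only B.
Row 3, column 3: row 3 has {B, E} and column 3 has {C, D}, leaving only A.
Row 2, column 3: row 2 has {B, D} and column 3 has {A, C, D}, leaving only E.
Row 3, column 1: row 3 has {A, B, E} and column 1 has {B, D, E}, leaving only C.
Row 2, column 1: row 2 has {B, D, E} and column 1 has {B, C, D, E}, leaving only A.
Row 2 already has {A, B, D, E} and column 4 already has {B}, so row 2, column 4 must be C.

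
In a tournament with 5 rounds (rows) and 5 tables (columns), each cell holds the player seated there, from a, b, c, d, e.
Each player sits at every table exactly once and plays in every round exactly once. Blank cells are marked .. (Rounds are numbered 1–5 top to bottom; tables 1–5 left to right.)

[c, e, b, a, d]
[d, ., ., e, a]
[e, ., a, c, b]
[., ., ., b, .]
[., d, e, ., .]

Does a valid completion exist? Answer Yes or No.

Round 3, table 2: round 3 together with table 2 already contain {a, b, c, d, e} — every symbol — so nothing can go there. The grid has no valid completion.

No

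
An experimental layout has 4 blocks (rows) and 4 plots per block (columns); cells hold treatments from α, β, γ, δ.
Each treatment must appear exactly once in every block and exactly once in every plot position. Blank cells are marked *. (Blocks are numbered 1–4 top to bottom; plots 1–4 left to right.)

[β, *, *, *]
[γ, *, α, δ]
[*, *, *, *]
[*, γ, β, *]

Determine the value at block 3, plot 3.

γ

Block 2, plot 2: block 2 has {α, γ, δ} and plot 2 has {γ}, leaving only β.
Block 4, plot 4: block 4 has {β, γ} and plot 4 has {δ}, leaving only α.
Block 1, plot 4: block 1 has {β} and plot 4 has {α, δ}, leaving only γ.
Block 1, plot 3: block 1 has {β, γ} and plot 3 has {α, β}, leaving only δ.
Block 3 already has {} and plot 3 already has {α, β, δ}, so block 3, plot 3 must be γ.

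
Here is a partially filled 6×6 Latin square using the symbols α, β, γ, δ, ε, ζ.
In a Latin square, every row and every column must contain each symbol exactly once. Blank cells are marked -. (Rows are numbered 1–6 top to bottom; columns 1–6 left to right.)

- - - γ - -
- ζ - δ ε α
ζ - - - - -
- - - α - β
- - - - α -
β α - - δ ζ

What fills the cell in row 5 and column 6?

Row 2, column 1: row 2 has {α, δ, ε, ζ} and column 1 has {β, ζ}, leaving only γ.
Row 2, column 3: row 2 has {α, γ, δ, ε, ζ} and column 3 has {}, leaving only β.
Row 6, column 4: row 6 has {α, β, δ, ζ} and column 4 has {α, γ, δ}, leaving only ε.
Row 3, column 4: row 3 has {ζ} and column 4 has {α, γ, δ, ε}, leaving only β.
Row 3, column 5: row 3 has {β, ζ} and column 5 has {α, δ, ε}, leaving only γ.
Row 4, column 5: row 4 has {α, β} and column 5 has {α, γ, δ, ε}, leaving only ζ.
Row 1, column 5: row 1 has {γ} and column 5 has {α, γ, δ, ε, ζ}, leaving only β.
Row 5, column 4: row 5 has {α} and column 4 has {α, β, γ, δ, ε}, leaving only ζ.
Row 6, column 3: row 6 has {α, β, δ, ε, ζ} and column 3 has {β}, leaving only γ.
Row 5, column 6 is narrowed to {γ, δ, ε}.
If it were δ, then row 3, column 6 would be left with no valid symbol.
If it were ε, then row 3, column 6 would be left with no valid symbol.
So row 5, column 6 must be γ.

γ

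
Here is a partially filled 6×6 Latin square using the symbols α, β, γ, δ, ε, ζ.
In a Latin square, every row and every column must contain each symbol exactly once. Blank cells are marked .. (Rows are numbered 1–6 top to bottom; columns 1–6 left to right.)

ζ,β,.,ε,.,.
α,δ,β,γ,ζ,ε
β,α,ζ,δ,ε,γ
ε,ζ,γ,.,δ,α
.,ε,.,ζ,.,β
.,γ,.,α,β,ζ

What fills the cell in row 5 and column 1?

Row 1, column 6: row 1 has {β, ε, ζ} and column 6 has {α, β, γ, ε, ζ}, leaving only δ.
Row 1, column 3: row 1 has {β, δ, ε, ζ} and column 3 has {β, γ, ζ}, leaving only α.
Row 1, column 5: row 1 has {α, β, δ, ε, ζ} and column 5 has {β, δ, ε, ζ}, leaving only γ.
Row 4, column 4: row 4 has {α, γ, δ, ε, ζ} and column 4 has {α, γ, δ, ε, ζ}, leaving only β.
Row 5, column 3: row 5 has {β, ε, ζ} and column 3 has {α, β, γ, ζ}, leaving only δ.
Row 5 already has {β, δ, ε, ζ} and column 1 already has {α, β, ε, ζ}, so row 5, column 1 must be γ.

γ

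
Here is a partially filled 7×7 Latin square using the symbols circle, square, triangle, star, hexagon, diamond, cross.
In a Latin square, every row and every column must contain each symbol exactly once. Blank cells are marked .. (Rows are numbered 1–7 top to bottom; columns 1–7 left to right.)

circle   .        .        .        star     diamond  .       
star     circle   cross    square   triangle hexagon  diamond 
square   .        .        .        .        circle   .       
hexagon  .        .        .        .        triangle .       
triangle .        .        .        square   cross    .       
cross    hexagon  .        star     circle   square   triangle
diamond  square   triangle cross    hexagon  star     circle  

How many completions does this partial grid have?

7

Row 1, column 2: eliminating its row and column leaves {triangle, cross}.
Row 1, column 3: eliminating its row and column leaves {square, hexagon}.
Row 1, column 4: eliminating its row and column leaves {triangle, hexagon}.
Row 1, column 7: eliminating its row and column leaves {square, hexagon, cross}.
Row 3, column 2: eliminating its row and column leaves {triangle, star, diamond, cross}.
Row 3, column 3: eliminating its row and column leaves {star, hexagon, diamond}.
Row 3, column 4: eliminating its row and column leaves {triangle, hexagon, diamond}.
Row 3, column 5: eliminating its row and column leaves {diamond, cross}.
Row 3, column 7: eliminating its row and column leaves {star, hexagon, cross}.
Row 4, column 2: eliminating its row and column leaves {star, diamond, cross}.
Row 4, column 3: eliminating its row and column leaves {circle, square, star, diamond}.
Row 4, column 4: eliminating its row and column leaves {circle, diamond}.
Row 4, column 5: eliminating its row and column leaves {diamond, cross}.
Row 4, column 7: eliminating its row and column leaves {square, star, cross}.
Row 5, column 2: eliminating its row and column leaves {star, diamond}.
Row 5, column 3: eliminating its row and column leaves {circle, star, hexagon, diamond}.
Row 5, column 4: eliminating its row and column leaves {circle, hexagon, diamond}.
Row 5, column 7: eliminating its row and column leaves {star, hexagon}.
Row 6, column 3: eliminating its row and column leaves {diamond}.
Enumerating the assignments across these blanks that avoid any row or column repeat gives 7 completions.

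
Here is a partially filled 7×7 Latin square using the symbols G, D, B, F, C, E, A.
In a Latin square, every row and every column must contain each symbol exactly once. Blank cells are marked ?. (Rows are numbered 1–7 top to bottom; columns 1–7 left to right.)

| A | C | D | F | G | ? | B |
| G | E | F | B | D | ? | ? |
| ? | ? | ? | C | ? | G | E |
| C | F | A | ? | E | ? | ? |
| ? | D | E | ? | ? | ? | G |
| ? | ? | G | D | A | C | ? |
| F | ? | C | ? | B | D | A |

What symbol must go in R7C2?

Row 7 already has {D, B, F, C, A} and column 2 already has {D, F, C, E}, so row 7, column 2 must be G.

G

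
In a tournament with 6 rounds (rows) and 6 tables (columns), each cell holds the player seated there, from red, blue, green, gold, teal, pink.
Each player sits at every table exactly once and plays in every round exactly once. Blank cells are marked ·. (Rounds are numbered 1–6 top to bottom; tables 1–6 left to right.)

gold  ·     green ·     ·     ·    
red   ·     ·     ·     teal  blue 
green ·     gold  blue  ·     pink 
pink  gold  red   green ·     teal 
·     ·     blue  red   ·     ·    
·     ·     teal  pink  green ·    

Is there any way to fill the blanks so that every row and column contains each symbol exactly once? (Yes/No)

No round or table among the givens repeats a symbol, and propagating forced cells runs into no contradiction.
One valid completion exists (for instance, gold blue green teal pink red / red green pink gold teal blue / green teal gold blue red pink / pink gold red green blue teal / teal pink blue red gold green / blue red teal pink green gold).

Yes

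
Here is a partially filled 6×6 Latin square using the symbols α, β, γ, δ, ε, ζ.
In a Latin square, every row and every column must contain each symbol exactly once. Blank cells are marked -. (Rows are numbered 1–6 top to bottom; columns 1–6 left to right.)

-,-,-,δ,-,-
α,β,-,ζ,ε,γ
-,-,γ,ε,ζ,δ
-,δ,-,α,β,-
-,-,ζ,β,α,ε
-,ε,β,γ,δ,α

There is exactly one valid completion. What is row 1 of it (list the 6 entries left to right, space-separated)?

Row 1, column 5: row 1 has {δ} and column 5 has {α, β, δ, ε, ζ}, leaving only γ.
Row 2, column 3: row 2 has {α, β, γ, ε, ζ} and column 3 has {β, γ, ζ}, leaving only δ.
Row 3, column 1: row 3 has {γ, δ, ε, ζ} and column 1 has {α}, leaving only β.
Row 3, column 2: row 3 has {β, γ, δ, ε, ζ} and column 2 has {β, δ, ε}, leaving only α.
Row 1, column 2: row 1 has {γ, δ} and column 2 has {α, β, δ, ε}, leaving only ζ.
Row 1, column 1: row 1 has {γ, δ, ζ} and column 1 has {α, β}, leaving only ε.
Row 1, column 3: row 1 has {γ, δ, ε, ζ} and column 3 has {β, γ, δ, ζ}, leaving only α.
Row 1, column 6: row 1 has {α, γ, δ, ε, ζ} and column 6 has {α, γ, δ, ε}, leaving only β.
So row 1 reads: ε ζ α δ γ β.

ε ζ α δ γ β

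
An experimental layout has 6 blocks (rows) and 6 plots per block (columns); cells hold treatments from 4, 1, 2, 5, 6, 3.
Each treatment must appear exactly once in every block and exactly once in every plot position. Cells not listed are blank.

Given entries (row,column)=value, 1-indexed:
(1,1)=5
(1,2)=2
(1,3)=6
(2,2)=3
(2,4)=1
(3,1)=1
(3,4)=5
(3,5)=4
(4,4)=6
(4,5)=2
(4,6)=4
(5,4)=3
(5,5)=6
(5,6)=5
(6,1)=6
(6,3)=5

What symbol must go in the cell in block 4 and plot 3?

Block 1, plot 4: block 1 has {2, 5, 6} and plot 4 has {1, 5, 6, 3}, leaving only 4.
Block 2, plot 5: block 2 has {1, 3} and plot 5 has {4, 2, 6}, leaving only 5.
Block 3, plot 2: block 3 has {4, 1, 5} and plot 2 has {2, 3}, leaving only 6.
Block 4, plot 1: block 4 has {4, 2, 6} and plot 1 has {1, 5, 6}, leaving only 3.
Block 4 already has {4, 2, 6, 3} and plot 3 already has {5, 6}, so block 4, plot 3 must be 1.

1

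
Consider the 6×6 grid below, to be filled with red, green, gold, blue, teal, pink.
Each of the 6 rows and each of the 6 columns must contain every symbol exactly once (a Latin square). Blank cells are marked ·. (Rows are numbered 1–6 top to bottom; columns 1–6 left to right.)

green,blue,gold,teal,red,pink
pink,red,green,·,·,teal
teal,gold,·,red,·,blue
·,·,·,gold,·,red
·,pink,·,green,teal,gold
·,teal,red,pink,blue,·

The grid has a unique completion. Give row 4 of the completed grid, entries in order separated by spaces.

blue green teal gold pink red

Row 4, column 1: row 4 has {red, gold} and column 1 has {green, teal, pink}, leaving only blue.
Row 4, column 2: row 4 has {red, gold, blue} and column 2 has {red, gold, blue, teal, pink}, leaving only green.
Row 4, column 5: row 4 has {red, green, gold, blue} and column 5 has {red, blue, teal}, leaving only pink.
Row 4, column 3: row 4 has {red, green, gold, blue, pink} and column 3 has {red, green, gold}, leaving only teal.
So row 4 reads: blue green teal gold pink red.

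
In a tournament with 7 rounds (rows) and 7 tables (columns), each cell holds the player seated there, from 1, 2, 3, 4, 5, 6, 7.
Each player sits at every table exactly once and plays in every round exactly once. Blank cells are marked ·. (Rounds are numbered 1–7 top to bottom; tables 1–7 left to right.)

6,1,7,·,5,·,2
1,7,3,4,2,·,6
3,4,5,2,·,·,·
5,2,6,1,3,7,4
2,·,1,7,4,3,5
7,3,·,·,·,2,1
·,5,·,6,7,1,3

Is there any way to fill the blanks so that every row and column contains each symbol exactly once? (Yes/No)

Yes

No round or table among the givens repeats a symbol, and propagating forced cells runs into no contradiction.
One valid completion exists (for instance, 6 1 7 3 5 4 2 / 1 7 3 4 2 5 6 / 3 4 5 2 1 6 7 / 5 2 6 1 3 7 4 / 2 6 1 7 4 3 5 / 7 3 4 5 6 2 1 / 4 5 2 6 7 1 3).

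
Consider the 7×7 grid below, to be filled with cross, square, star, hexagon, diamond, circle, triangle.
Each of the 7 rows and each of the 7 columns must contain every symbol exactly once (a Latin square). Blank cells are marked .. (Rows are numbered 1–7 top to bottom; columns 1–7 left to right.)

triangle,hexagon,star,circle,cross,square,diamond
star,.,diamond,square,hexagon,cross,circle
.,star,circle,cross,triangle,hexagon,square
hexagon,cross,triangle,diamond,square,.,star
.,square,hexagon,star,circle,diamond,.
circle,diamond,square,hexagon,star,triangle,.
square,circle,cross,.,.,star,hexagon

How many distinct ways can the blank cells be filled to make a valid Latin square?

1

Row 2, column 2: eliminating its row and column leaves {triangle}.
Row 3, column 1: eliminating its row and column leaves {diamond}.
Row 4, column 6: eliminating its row and column leaves {circle}.
Row 5, column 1: eliminating its row and column leaves {cross}.
Row 5, column 7: eliminating its row and column leaves {cross, triangle}.
Row 6, column 7: eliminating its row and column leaves {cross}.
Row 7, column 4: eliminating its row and column leaves {triangle}.
Row 7, column 5: eliminating its row and column leaves {diamond}.
Only one assignment across all blanks avoids any row or column repeat, giving 1 completion.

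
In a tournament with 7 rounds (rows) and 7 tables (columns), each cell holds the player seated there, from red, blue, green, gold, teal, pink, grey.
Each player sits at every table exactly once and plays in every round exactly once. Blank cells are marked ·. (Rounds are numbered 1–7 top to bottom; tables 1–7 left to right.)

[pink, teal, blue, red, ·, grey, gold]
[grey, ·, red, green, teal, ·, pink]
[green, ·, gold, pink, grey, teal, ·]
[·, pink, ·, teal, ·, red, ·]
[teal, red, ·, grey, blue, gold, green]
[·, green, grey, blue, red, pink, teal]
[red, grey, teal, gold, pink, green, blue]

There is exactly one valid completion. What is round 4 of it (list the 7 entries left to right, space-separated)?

Round 4, table 3: round 4 has {red, teal, pink} and table 3 has {red, blue, gold, teal, grey}, leaving only green.
Round 4, table 5: round 4 has {red, green, teal, pink} and table 5 has {red, blue, teal, pink, grey}, leaving only gold.
Round 4, table 1: round 4 has {red, green, gold, teal, pink} and table 1 has {red, green, teal, pink, grey}, leaving only blue.
Round 4, table 7: round 4 has {red, blue, green, gold, teal, pink} and table 7 has {blue, green, gold, teal, pink}, leaving only grey.
So round 4 reads: blue pink green teal gold red grey.

blue pink green teal gold red grey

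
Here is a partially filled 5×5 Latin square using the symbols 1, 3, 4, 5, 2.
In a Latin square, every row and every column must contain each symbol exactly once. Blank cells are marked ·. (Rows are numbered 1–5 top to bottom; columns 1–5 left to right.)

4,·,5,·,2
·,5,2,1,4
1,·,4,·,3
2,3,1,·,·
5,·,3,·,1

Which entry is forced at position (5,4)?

2

Row 1, column 2: row 1 has {4, 5, 2} and column 2 has {3, 5}, leaving only 1.
Row 1, column 4: row 1 has {1, 4, 5, 2} and column 4 has {1}, leaving only 3.
Row 2, column 1: row 2 has {1, 4, 5, 2} and column 1 has {1, 4, 5, 2}, leaving only 3.
Row 3, column 2: row 3 has {1, 3, 4} and column 2 has {1, 3, 5}, leaving only 2.
Row 3, column 4: row 3 has {1, 3, 4, 2} and column 4 has {1, 3}, leaving only 5.
Row 4, column 4: row 4 has {1, 3, 2} and column 4 has {1, 3, 5}, leaving only 4.
Row 5 already has {1, 3, 5} and column 4 already has {1, 3, 4, 5}, so row 5, column 4 must be 2.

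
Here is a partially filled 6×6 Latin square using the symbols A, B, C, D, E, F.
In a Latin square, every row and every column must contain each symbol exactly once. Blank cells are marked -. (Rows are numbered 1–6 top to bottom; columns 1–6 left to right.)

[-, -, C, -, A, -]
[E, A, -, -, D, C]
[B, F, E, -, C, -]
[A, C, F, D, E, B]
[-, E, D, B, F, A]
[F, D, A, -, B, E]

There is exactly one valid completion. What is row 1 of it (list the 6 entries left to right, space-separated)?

Row 1, column 1: row 1 has {A, C} and column 1 has {A, B, E, F}, leaving only D.
Row 1, column 2: row 1 has {A, C, D} and column 2 has {A, C, D, E, F}, leaving only B.
Row 1, column 6: row 1 has {A, B, C, D} and column 6 has {A, B, C, E}, leaving only F.
Row 1, column 4: row 1 has {A, B, C, D, F} and column 4 has {B, D}, leaving only E.
So row 1 reads: D B C E A F.

D B C E A F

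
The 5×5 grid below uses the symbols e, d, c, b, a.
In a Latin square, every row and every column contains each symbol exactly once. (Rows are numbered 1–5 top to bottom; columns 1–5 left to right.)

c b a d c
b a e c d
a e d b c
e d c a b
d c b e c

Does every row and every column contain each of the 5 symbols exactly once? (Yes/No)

Row 1 contains c twice (at columns 1 and 5); row 5 is also not a permutation.

No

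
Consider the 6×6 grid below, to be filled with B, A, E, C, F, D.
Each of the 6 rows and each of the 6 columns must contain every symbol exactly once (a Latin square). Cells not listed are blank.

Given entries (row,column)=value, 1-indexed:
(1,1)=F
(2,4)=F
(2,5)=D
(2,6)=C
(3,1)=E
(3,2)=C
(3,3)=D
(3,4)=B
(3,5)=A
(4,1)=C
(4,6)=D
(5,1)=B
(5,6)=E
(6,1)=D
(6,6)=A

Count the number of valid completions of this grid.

Row 1, column 2: eliminating its row and column leaves {B, A, E, D}.
Row 1, column 3: eliminating its row and column leaves {B, A, E, C}.
Row 1, column 4: eliminating its row and column leaves {A, E, C, D}.
Row 1, column 5: eliminating its row and column leaves {B, E, C}.
Row 1, column 6: eliminating its row and column leaves {B}.
Row 2, column 1: eliminating its row and column leaves {A}.
Row 2, column 2: eliminating its row and column leaves {B, A, E}.
Row 2, column 3: eliminating its row and column leaves {B, A, E}.
Row 3, column 6: eliminating its row and column leaves {F}.
Row 4, column 2: eliminating its row and column leaves {B, A, E, F}.
Row 4, column 3: eliminating its row and column leaves {B, A, E, F}.
Row 4, column 4: eliminating its row and column leaves {A, E}.
Row 4, column 5: eliminating its row and column leaves {B, E, F}.
Row 5, column 2: eliminating its row and column leaves {A, F, D}.
Row 5, column 3: eliminating its row and column leaves {A, C, F}.
Row 5, column 4: eliminating its row and column leaves {A, C, D}.
Row 5, column 5: eliminating its row and column leaves {C, F}.
Row 6, column 2: eliminating its row and column leaves {B, E, F}.
Row 6, column 3: eliminating its row and column leaves {B, E, C, F}.
Row 6, column 4: eliminating its row and column leaves {E, C}.
Row 6, column 5: eliminating its row and column leaves {B, E, C, F}.
Enumerating the assignments across these blanks that avoid any row or column repeat gives 24 completions.

24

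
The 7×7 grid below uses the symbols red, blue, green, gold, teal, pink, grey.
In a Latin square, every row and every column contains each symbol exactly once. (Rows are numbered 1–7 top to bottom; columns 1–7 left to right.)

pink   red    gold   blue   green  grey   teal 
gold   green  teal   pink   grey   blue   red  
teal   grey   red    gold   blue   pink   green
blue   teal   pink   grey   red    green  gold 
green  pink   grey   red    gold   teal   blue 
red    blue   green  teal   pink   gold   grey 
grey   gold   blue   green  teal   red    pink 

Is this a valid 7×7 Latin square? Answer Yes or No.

Yes

Each row is a permutation of the 7 symbols, and so is each column.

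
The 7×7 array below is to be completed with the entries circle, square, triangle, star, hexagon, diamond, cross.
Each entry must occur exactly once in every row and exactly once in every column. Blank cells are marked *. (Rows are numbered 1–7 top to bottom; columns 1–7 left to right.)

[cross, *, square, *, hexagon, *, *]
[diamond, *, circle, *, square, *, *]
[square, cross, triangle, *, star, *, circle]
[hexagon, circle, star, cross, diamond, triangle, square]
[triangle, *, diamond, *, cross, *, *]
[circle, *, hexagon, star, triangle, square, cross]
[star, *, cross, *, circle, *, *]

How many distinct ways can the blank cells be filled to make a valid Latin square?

8

Row 1, column 2: eliminating its row and column leaves {triangle, star, diamond}.
Row 1, column 4: eliminating its row and column leaves {circle, triangle, diamond}.
Row 1, column 6: eliminating its row and column leaves {circle, star, diamond}.
Row 1, column 7: eliminating its row and column leaves {triangle, star, diamond}.
Row 2, column 2: eliminating its row and column leaves {triangle, star, hexagon}.
Row 2, column 4: eliminating its row and column leaves {triangle, hexagon}.
Row 2, column 6: eliminating its row and column leaves {star, hexagon, cross}.
Row 2, column 7: eliminating its row and column leaves {triangle, star, hexagon}.
Row 3, column 4: eliminating its row and column leaves {hexagon, diamond}.
Row 3, column 6: eliminating its row and column leaves {hexagon, diamond}.
Row 5, column 2: eliminating its row and column leaves {square, star, hexagon}.
Row 5, column 4: eliminating its row and column leaves {circle, square, hexagon}.
Row 5, column 6: eliminating its row and column leaves {circle, star, hexagon}.
Row 5, column 7: eliminating its row and column leaves {star, hexagon}.
Row 6, column 2: eliminating its row and column leaves {diamond}.
Row 7, column 2: eliminating its row and column leaves {square, triangle, hexagon, diamond}.
Row 7, column 4: eliminating its row and column leaves {square, triangle, hexagon, diamond}.
Row 7, column 6: eliminating its row and column leaves {hexagon, diamond}.
Row 7, column 7: eliminating its row and column leaves {triangle, hexagon, diamond}.
Enumerating the assignments across these blanks that avoid any row or column repeat gives 8 completions.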